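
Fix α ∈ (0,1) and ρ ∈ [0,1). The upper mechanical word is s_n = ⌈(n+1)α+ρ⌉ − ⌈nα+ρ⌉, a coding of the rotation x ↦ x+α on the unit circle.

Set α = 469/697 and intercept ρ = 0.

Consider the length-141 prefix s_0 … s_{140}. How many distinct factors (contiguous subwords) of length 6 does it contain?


t_n = ⌈(n·469)/697⌉ for n = 0 … 141:
  n=0…9: ⌈0/697⌉=0 ⌈469/697⌉=1 ⌈938/697⌉=2 ⌈1407/697⌉=3 ⌈1876/697⌉=3 ⌈2345/697⌉=4 ⌈2814/697⌉=5 ⌈3283/697⌉=5 ⌈3752/697⌉=6 ⌈4221/697⌉=7
  n=10…19: ⌈4690/697⌉=7 ⌈5159/697⌉=8 ⌈5628/697⌉=9 ⌈6097/697⌉=9 ⌈6566/697⌉=10 ⌈7035/697⌉=11 ⌈7504/697⌉=11 ⌈7973/697⌉=12 ⌈8442/697⌉=13 ⌈8911/697⌉=13
  n=20…29: ⌈9380/697⌉=14 ⌈9849/697⌉=15 ⌈10318/697⌉=15 ⌈10787/697⌉=16 ⌈11256/697⌉=17 ⌈11725/697⌉=17 ⌈12194/697⌉=18 ⌈12663/697⌉=19 ⌈13132/697⌉=19 ⌈13601/697⌉=20
  n=30…39: ⌈14070/697⌉=21 ⌈14539/697⌉=21 ⌈15008/697⌉=22 ⌈15477/697⌉=23 ⌈15946/697⌉=23 ⌈16415/697⌉=24 ⌈16884/697⌉=25 ⌈17353/697⌉=25 ⌈17822/697⌉=26 ⌈18291/697⌉=27
  n=40…49: ⌈18760/697⌉=27 ⌈19229/697⌉=28 ⌈19698/697⌉=29 ⌈20167/697⌉=29 ⌈20636/697⌉=30 ⌈21105/697⌉=31 ⌈21574/697⌉=31 ⌈22043/697⌉=32 ⌈22512/697⌉=33 ⌈22981/697⌉=33
  n=50…59: ⌈23450/697⌉=34 ⌈23919/697⌉=35 ⌈24388/697⌉=35 ⌈24857/697⌉=36 ⌈25326/697⌉=37 ⌈25795/697⌉=38 ⌈26264/697⌉=38 ⌈26733/697⌉=39 ⌈27202/697⌉=40 ⌈27671/697⌉=40
  n=60…69: ⌈28140/697⌉=41 ⌈28609/697⌉=42 ⌈29078/697⌉=42 ⌈29547/697⌉=43 ⌈30016/697⌉=44 ⌈30485/697⌉=44 ⌈30954/697⌉=45 ⌈31423/697⌉=46 ⌈31892/697⌉=46 ⌈32361/697⌉=47
  n=70…79: ⌈32830/697⌉=48 ⌈33299/697⌉=48 ⌈33768/697⌉=49 ⌈34237/697⌉=50 ⌈34706/697⌉=50 ⌈35175/697⌉=51 ⌈35644/697⌉=52 ⌈36113/697⌉=52 ⌈36582/697⌉=53 ⌈37051/697⌉=54
  n=80…89: ⌈37520/697⌉=54 ⌈37989/697⌉=55 ⌈38458/697⌉=56 ⌈38927/697⌉=56 ⌈39396/697⌉=57 ⌈39865/697⌉=58 ⌈40334/697⌉=58 ⌈40803/697⌉=59 ⌈41272/697⌉=60 ⌈41741/697⌉=60
  n=90…99: ⌈42210/697⌉=61 ⌈42679/697⌉=62 ⌈43148/697⌉=62 ⌈43617/697⌉=63 ⌈44086/697⌉=64 ⌈44555/697⌉=64 ⌈45024/697⌉=65 ⌈45493/697⌉=66 ⌈45962/697⌉=66 ⌈46431/697⌉=67
  n=100…109: ⌈46900/697⌉=68 ⌈47369/697⌉=68 ⌈47838/697⌉=69 ⌈48307/697⌉=70 ⌈48776/697⌉=70 ⌈49245/697⌉=71 ⌈49714/697⌉=72 ⌈50183/697⌉=72 ⌈50652/697⌉=73 ⌈51121/697⌉=74
  n=110…119: ⌈51590/697⌉=75 ⌈52059/697⌉=75 ⌈52528/697⌉=76 ⌈52997/697⌉=77 ⌈53466/697⌉=77 ⌈53935/697⌉=78 ⌈54404/697⌉=79 ⌈54873/697⌉=79 ⌈55342/697⌉=80 ⌈55811/697⌉=81
  n=120…129: ⌈56280/697⌉=81 ⌈56749/697⌉=82 ⌈57218/697⌉=83 ⌈57687/697⌉=83 ⌈58156/697⌉=84 ⌈58625/697⌉=85 ⌈59094/697⌉=85 ⌈59563/697⌉=86 ⌈60032/697⌉=87 ⌈60501/697⌉=87
  n=130…139: ⌈60970/697⌉=88 ⌈61439/697⌉=89 ⌈61908/697⌉=89 ⌈62377/697⌉=90 ⌈62846/697⌉=91 ⌈63315/697⌉=91 ⌈63784/697⌉=92 ⌈64253/697⌉=93 ⌈64722/697⌉=93 ⌈65191/697⌉=94
  n=140…141: ⌈65660/697⌉=95 ⌈66129/697⌉=95
s_n = t_(n+1) − t_n for n = 0 … 140 gives
prefix = 111011011011011011011011011011011011011011011011011011101101101101101101101101101101101101101101101101101101110110110110110110110110110110110
slide a length-6 window over [0..5] … [135..140] (136 windows); first occurrence of each distinct factor:
  [  0..  5] 111011
  [  1..  6] 110110
  [  2..  7] 101101
  [  3..  8] 011011
  [ 49.. 54] 110111
  [ 50.. 55] 101110
  [ 51.. 56] 011101
  (the other 129 windows repeat one of these)
distinct factors: {011011, 011101, 101101, 101110, 110110, 110111, 111011}
count = 7  (Sturmian bound for length 6 is 7)

7


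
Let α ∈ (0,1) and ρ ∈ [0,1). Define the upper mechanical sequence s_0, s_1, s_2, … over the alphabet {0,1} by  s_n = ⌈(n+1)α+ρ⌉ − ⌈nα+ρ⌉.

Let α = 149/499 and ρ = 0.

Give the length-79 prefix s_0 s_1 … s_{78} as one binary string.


n=0: ⌈(1·149)/499⌉ − ⌈(0·149)/499⌉ = ⌈149/499⌉ − ⌈0/499⌉ = 1 − 0 = 1
n=1: ⌈(2·149)/499⌉ − ⌈(1·149)/499⌉ = ⌈298/499⌉ − ⌈149/499⌉ = 1 − 1 = 0
n=2: ⌈(3·149)/499⌉ − ⌈(2·149)/499⌉ = ⌈447/499⌉ − ⌈298/499⌉ = 1 − 1 = 0
n=3: ⌈(4·149)/499⌉ − ⌈(3·149)/499⌉ = ⌈596/499⌉ − ⌈447/499⌉ = 2 − 1 = 1
n=4: ⌈(5·149)/499⌉ − ⌈(4·149)/499⌉ = ⌈745/499⌉ − ⌈596/499⌉ = 2 − 2 = 0
n=5: ⌈(6·149)/499⌉ − ⌈(5·149)/499⌉ = ⌈894/499⌉ − ⌈745/499⌉ = 2 − 2 = 0
n=6: ⌈(7·149)/499⌉ − ⌈(6·149)/499⌉ = ⌈1043/499⌉ − ⌈894/499⌉ = 3 − 2 = 1
n=7: ⌈(8·149)/499⌉ − ⌈(7·149)/499⌉ = ⌈1192/499⌉ − ⌈1043/499⌉ = 3 − 3 = 0
n=8: ⌈(9·149)/499⌉ − ⌈(8·149)/499⌉ = ⌈1341/499⌉ − ⌈1192/499⌉ = 3 − 3 = 0
n=9: ⌈(10·149)/499⌉ − ⌈(9·149)/499⌉ = ⌈1490/499⌉ − ⌈1341/499⌉ = 3 − 3 = 0
n=10: ⌈(11·149)/499⌉ − ⌈(10·149)/499⌉ = ⌈1639/499⌉ − ⌈1490/499⌉ = 4 − 3 = 1
n=11: ⌈(12·149)/499⌉ − ⌈(11·149)/499⌉ = ⌈1788/499⌉ − ⌈1639/499⌉ = 4 − 4 = 0
n=12: ⌈(13·149)/499⌉ − ⌈(12·149)/499⌉ = ⌈1937/499⌉ − ⌈1788/499⌉ = 4 − 4 = 0
n=13: ⌈(14·149)/499⌉ − ⌈(13·149)/499⌉ = ⌈2086/499⌉ − ⌈1937/499⌉ = 5 − 4 = 1
n=14: ⌈(15·149)/499⌉ − ⌈(14·149)/499⌉ = ⌈2235/499⌉ − ⌈2086/499⌉ = 5 − 5 = 0
n=15: ⌈(16·149)/499⌉ − ⌈(15·149)/499⌉ = ⌈2384/499⌉ − ⌈2235/499⌉ = 5 − 5 = 0
n=16: ⌈(17·149)/499⌉ − ⌈(16·149)/499⌉ = ⌈2533/499⌉ − ⌈2384/499⌉ = 6 − 5 = 1
n=17: ⌈(18·149)/499⌉ − ⌈(17·149)/499⌉ = ⌈2682/499⌉ − ⌈2533/499⌉ = 6 − 6 = 0
n=18: ⌈(19·149)/499⌉ − ⌈(18·149)/499⌉ = ⌈2831/499⌉ − ⌈2682/499⌉ = 6 − 6 = 0
n=19: ⌈(20·149)/499⌉ − ⌈(19·149)/499⌉ = ⌈2980/499⌉ − ⌈2831/499⌉ = 6 − 6 = 0
n=20: ⌈(21·149)/499⌉ − ⌈(20·149)/499⌉ = ⌈3129/499⌉ − ⌈2980/499⌉ = 7 − 6 = 1
n=21: ⌈(22·149)/499⌉ − ⌈(21·149)/499⌉ = ⌈3278/499⌉ − ⌈3129/499⌉ = 7 − 7 = 0
n=22: ⌈(23·149)/499⌉ − ⌈(22·149)/499⌉ = ⌈3427/499⌉ − ⌈3278/499⌉ = 7 − 7 = 0
n=23: ⌈(24·149)/499⌉ − ⌈(23·149)/499⌉ = ⌈3576/499⌉ − ⌈3427/499⌉ = 8 − 7 = 1
n=24: ⌈(25·149)/499⌉ − ⌈(24·149)/499⌉ = ⌈3725/499⌉ − ⌈3576/499⌉ = 8 − 8 = 0
n=25: ⌈(26·149)/499⌉ − ⌈(25·149)/499⌉ = ⌈3874/499⌉ − ⌈3725/499⌉ = 8 − 8 = 0
n=26: ⌈(27·149)/499⌉ − ⌈(26·149)/499⌉ = ⌈4023/499⌉ − ⌈3874/499⌉ = 9 − 8 = 1
n=27: ⌈(28·149)/499⌉ − ⌈(27·149)/499⌉ = ⌈4172/499⌉ − ⌈4023/499⌉ = 9 − 9 = 0
n=28: ⌈(29·149)/499⌉ − ⌈(28·149)/499⌉ = ⌈4321/499⌉ − ⌈4172/499⌉ = 9 − 9 = 0
n=29: ⌈(30·149)/499⌉ − ⌈(29·149)/499⌉ = ⌈4470/499⌉ − ⌈4321/499⌉ = 9 − 9 = 0
n=30: ⌈(31·149)/499⌉ − ⌈(30·149)/499⌉ = ⌈4619/499⌉ − ⌈4470/499⌉ = 10 − 9 = 1
n=31: ⌈(32·149)/499⌉ − ⌈(31·149)/499⌉ = ⌈4768/499⌉ − ⌈4619/499⌉ = 10 − 10 = 0
n=32: ⌈(33·149)/499⌉ − ⌈(32·149)/499⌉ = ⌈4917/499⌉ − ⌈4768/499⌉ = 10 − 10 = 0
n=33: ⌈(34·149)/499⌉ − ⌈(33·149)/499⌉ = ⌈5066/499⌉ − ⌈4917/499⌉ = 11 − 10 = 1
n=34: ⌈(35·149)/499⌉ − ⌈(34·149)/499⌉ = ⌈5215/499⌉ − ⌈5066/499⌉ = 11 − 11 = 0
n=35: ⌈(36·149)/499⌉ − ⌈(35·149)/499⌉ = ⌈5364/499⌉ − ⌈5215/499⌉ = 11 − 11 = 0
n=36: ⌈(37·149)/499⌉ − ⌈(36·149)/499⌉ = ⌈5513/499⌉ − ⌈5364/499⌉ = 12 − 11 = 1
n=37: ⌈(38·149)/499⌉ − ⌈(37·149)/499⌉ = ⌈5662/499⌉ − ⌈5513/499⌉ = 12 − 12 = 0
n=38: ⌈(39·149)/499⌉ − ⌈(38·149)/499⌉ = ⌈5811/499⌉ − ⌈5662/499⌉ = 12 − 12 = 0
n=39: ⌈(40·149)/499⌉ − ⌈(39·149)/499⌉ = ⌈5960/499⌉ − ⌈5811/499⌉ = 12 − 12 = 0
n=40: ⌈(41·149)/499⌉ − ⌈(40·149)/499⌉ = ⌈6109/499⌉ − ⌈5960/499⌉ = 13 − 12 = 1
n=41: ⌈(42·149)/499⌉ − ⌈(41·149)/499⌉ = ⌈6258/499⌉ − ⌈6109/499⌉ = 13 − 13 = 0
n=42: ⌈(43·149)/499⌉ − ⌈(42·149)/499⌉ = ⌈6407/499⌉ − ⌈6258/499⌉ = 13 − 13 = 0
n=43: ⌈(44·149)/499⌉ − ⌈(43·149)/499⌉ = ⌈6556/499⌉ − ⌈6407/499⌉ = 14 − 13 = 1
n=44: ⌈(45·149)/499⌉ − ⌈(44·149)/499⌉ = ⌈6705/499⌉ − ⌈6556/499⌉ = 14 − 14 = 0
n=45: ⌈(46·149)/499⌉ − ⌈(45·149)/499⌉ = ⌈6854/499⌉ − ⌈6705/499⌉ = 14 − 14 = 0
n=46: ⌈(47·149)/499⌉ − ⌈(46·149)/499⌉ = ⌈7003/499⌉ − ⌈6854/499⌉ = 15 − 14 = 1
n=47: ⌈(48·149)/499⌉ − ⌈(47·149)/499⌉ = ⌈7152/499⌉ − ⌈7003/499⌉ = 15 − 15 = 0
n=48: ⌈(49·149)/499⌉ − ⌈(48·149)/499⌉ = ⌈7301/499⌉ − ⌈7152/499⌉ = 15 − 15 = 0
n=49: ⌈(50·149)/499⌉ − ⌈(49·149)/499⌉ = ⌈7450/499⌉ − ⌈7301/499⌉ = 15 − 15 = 0
n=50: ⌈(51·149)/499⌉ − ⌈(50·149)/499⌉ = ⌈7599/499⌉ − ⌈7450/499⌉ = 16 − 15 = 1
n=51: ⌈(52·149)/499⌉ − ⌈(51·149)/499⌉ = ⌈7748/499⌉ − ⌈7599/499⌉ = 16 − 16 = 0
n=52: ⌈(53·149)/499⌉ − ⌈(52·149)/499⌉ = ⌈7897/499⌉ − ⌈7748/499⌉ = 16 − 16 = 0
n=53: ⌈(54·149)/499⌉ − ⌈(53·149)/499⌉ = ⌈8046/499⌉ − ⌈7897/499⌉ = 17 − 16 = 1
n=54: ⌈(55·149)/499⌉ − ⌈(54·149)/499⌉ = ⌈8195/499⌉ − ⌈8046/499⌉ = 17 − 17 = 0
n=55: ⌈(56·149)/499⌉ − ⌈(55·149)/499⌉ = ⌈8344/499⌉ − ⌈8195/499⌉ = 17 − 17 = 0
n=56: ⌈(57·149)/499⌉ − ⌈(56·149)/499⌉ = ⌈8493/499⌉ − ⌈8344/499⌉ = 18 − 17 = 1
n=57: ⌈(58·149)/499⌉ − ⌈(57·149)/499⌉ = ⌈8642/499⌉ − ⌈8493/499⌉ = 18 − 18 = 0
n=58: ⌈(59·149)/499⌉ − ⌈(58·149)/499⌉ = ⌈8791/499⌉ − ⌈8642/499⌉ = 18 − 18 = 0
n=59: ⌈(60·149)/499⌉ − ⌈(59·149)/499⌉ = ⌈8940/499⌉ − ⌈8791/499⌉ = 18 − 18 = 0
n=60: ⌈(61·149)/499⌉ − ⌈(60·149)/499⌉ = ⌈9089/499⌉ − ⌈8940/499⌉ = 19 − 18 = 1
n=61: ⌈(62·149)/499⌉ − ⌈(61·149)/499⌉ = ⌈9238/499⌉ − ⌈9089/499⌉ = 19 − 19 = 0
n=62: ⌈(63·149)/499⌉ − ⌈(62·149)/499⌉ = ⌈9387/499⌉ − ⌈9238/499⌉ = 19 − 19 = 0
n=63: ⌈(64·149)/499⌉ − ⌈(63·149)/499⌉ = ⌈9536/499⌉ − ⌈9387/499⌉ = 20 − 19 = 1
n=64: ⌈(65·149)/499⌉ − ⌈(64·149)/499⌉ = ⌈9685/499⌉ − ⌈9536/499⌉ = 20 − 20 = 0
n=65: ⌈(66·149)/499⌉ − ⌈(65·149)/499⌉ = ⌈9834/499⌉ − ⌈9685/499⌉ = 20 − 20 = 0
n=66: ⌈(67·149)/499⌉ − ⌈(66·149)/499⌉ = ⌈9983/499⌉ − ⌈9834/499⌉ = 21 − 20 = 1
n=67: ⌈(68·149)/499⌉ − ⌈(67·149)/499⌉ = ⌈10132/499⌉ − ⌈9983/499⌉ = 21 − 21 = 0
n=68: ⌈(69·149)/499⌉ − ⌈(68·149)/499⌉ = ⌈10281/499⌉ − ⌈10132/499⌉ = 21 − 21 = 0
n=69: ⌈(70·149)/499⌉ − ⌈(69·149)/499⌉ = ⌈10430/499⌉ − ⌈10281/499⌉ = 21 − 21 = 0
n=70: ⌈(71·149)/499⌉ − ⌈(70·149)/499⌉ = ⌈10579/499⌉ − ⌈10430/499⌉ = 22 − 21 = 1
n=71: ⌈(72·149)/499⌉ − ⌈(71·149)/499⌉ = ⌈10728/499⌉ − ⌈10579/499⌉ = 22 − 22 = 0
n=72: ⌈(73·149)/499⌉ − ⌈(72·149)/499⌉ = ⌈10877/499⌉ − ⌈10728/499⌉ = 22 − 22 = 0
n=73: ⌈(74·149)/499⌉ − ⌈(73·149)/499⌉ = ⌈11026/499⌉ − ⌈10877/499⌉ = 23 − 22 = 1
n=74: ⌈(75·149)/499⌉ − ⌈(74·149)/499⌉ = ⌈11175/499⌉ − ⌈11026/499⌉ = 23 − 23 = 0
n=75: ⌈(76·149)/499⌉ − ⌈(75·149)/499⌉ = ⌈11324/499⌉ − ⌈11175/499⌉ = 23 − 23 = 0
n=76: ⌈(77·149)/499⌉ − ⌈(76·149)/499⌉ = ⌈11473/499⌉ − ⌈11324/499⌉ = 23 − 23 = 0
n=77: ⌈(78·149)/499⌉ − ⌈(77·149)/499⌉ = ⌈11622/499⌉ − ⌈11473/499⌉ = 24 − 23 = 1
n=78: ⌈(79·149)/499⌉ − ⌈(78·149)/499⌉ = ⌈11771/499⌉ − ⌈11622/499⌉ = 24 − 24 = 0

1001001000100100100010010010001001001000100100100010010010001001001000100100010


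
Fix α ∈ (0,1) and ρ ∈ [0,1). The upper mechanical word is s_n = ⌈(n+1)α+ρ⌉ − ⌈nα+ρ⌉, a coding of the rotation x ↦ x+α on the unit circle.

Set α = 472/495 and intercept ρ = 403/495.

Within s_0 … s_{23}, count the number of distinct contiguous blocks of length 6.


t_n = ⌈(n·472+403)/495⌉ for n = 0 … 24:
  n=0…9: ⌈403/495⌉=1 ⌈875/495⌉=2 ⌈1347/495⌉=3 ⌈1819/495⌉=4 ⌈2291/495⌉=5 ⌈2763/495⌉=6 ⌈3235/495⌉=7 ⌈3707/495⌉=8 ⌈4179/495⌉=9 ⌈4651/495⌉=10
  n=10…19: ⌈5123/495⌉=11 ⌈5595/495⌉=12 ⌈6067/495⌉=13 ⌈6539/495⌉=14 ⌈7011/495⌉=15 ⌈7483/495⌉=16 ⌈7955/495⌉=17 ⌈8427/495⌉=18 ⌈8899/495⌉=18 ⌈9371/495⌉=19
  n=20…24: ⌈9843/495⌉=20 ⌈10315/495⌉=21 ⌈10787/495⌉=22 ⌈11259/495⌉=23 ⌈11731/495⌉=24
s_n = t_(n+1) − t_n for n = 0 … 23 gives
prefix = 111111111111111110111111
slide a length-6 window over [0..5] … [18..23] (19 windows); first occurrence of each distinct factor:
  [  0..  5] 111111
  [ 12.. 17] 111110
  [ 13.. 18] 111101
  [ 14.. 19] 111011
  [ 15.. 20] 110111
  [ 16.. 21] 101111
  [ 17.. 22] 011111
  (the other 12 windows repeat one of these)
distinct factors: {011111, 101111, 110111, 111011, 111101, 111110, 111111}
count = 7  (Sturmian bound for length 6 is 7)

7


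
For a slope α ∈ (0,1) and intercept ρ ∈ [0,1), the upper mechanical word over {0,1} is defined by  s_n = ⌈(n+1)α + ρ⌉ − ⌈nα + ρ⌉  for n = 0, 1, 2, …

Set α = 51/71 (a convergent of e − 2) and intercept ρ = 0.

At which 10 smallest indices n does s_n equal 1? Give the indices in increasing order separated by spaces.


0 1 2 4 5 6 8 9 11 12

n=0: ⌈51/71⌉−⌈0/71⌉ = 1−0 = 1  ← one
n=1: ⌈102/71⌉−⌈51/71⌉ = 2−1 = 1  ← one
n=2: ⌈153/71⌉−⌈102/71⌉ = 3−2 = 1  ← one
n=3: ⌈204/71⌉−⌈153/71⌉ = 3−3 = 0
n=4: ⌈255/71⌉−⌈204/71⌉ = 4−3 = 1  ← one
n=5: ⌈306/71⌉−⌈255/71⌉ = 5−4 = 1  ← one
n=6: ⌈357/71⌉−⌈306/71⌉ = 6−5 = 1  ← one
n=7: ⌈408/71⌉−⌈357/71⌉ = 6−6 = 0
n=8: ⌈459/71⌉−⌈408/71⌉ = 7−6 = 1  ← one
n=9: ⌈510/71⌉−⌈459/71⌉ = 8−7 = 1  ← one
n=10: ⌈561/71⌉−⌈510/71⌉ = 8−8 = 0
n=11: ⌈612/71⌉−⌈561/71⌉ = 9−8 = 1  ← one
n=12: ⌈663/71⌉−⌈612/71⌉ = 10−9 = 1  ← one
positions of the first 10 ones: 0 1 2 4 5 6 8 9 11 12


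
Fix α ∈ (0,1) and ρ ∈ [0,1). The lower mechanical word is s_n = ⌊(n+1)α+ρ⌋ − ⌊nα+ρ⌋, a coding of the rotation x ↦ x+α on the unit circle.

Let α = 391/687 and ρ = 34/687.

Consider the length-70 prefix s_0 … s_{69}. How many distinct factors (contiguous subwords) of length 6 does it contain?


7

t_n = ⌊(n·391+34)/687⌋ for n = 0 … 70:
  n=0…9: ⌊34/687⌋=0 ⌊425/687⌋=0 ⌊816/687⌋=1 ⌊1207/687⌋=1 ⌊1598/687⌋=2 ⌊1989/687⌋=2 ⌊2380/687⌋=3 ⌊2771/687⌋=4 ⌊3162/687⌋=4 ⌊3553/687⌋=5
  n=10…19: ⌊3944/687⌋=5 ⌊4335/687⌋=6 ⌊4726/687⌋=6 ⌊5117/687⌋=7 ⌊5508/687⌋=8 ⌊5899/687⌋=8 ⌊6290/687⌋=9 ⌊6681/687⌋=9 ⌊7072/687⌋=10 ⌊7463/687⌋=10
  n=20…29: ⌊7854/687⌋=11 ⌊8245/687⌋=12 ⌊8636/687⌋=12 ⌊9027/687⌋=13 ⌊9418/687⌋=13 ⌊9809/687⌋=14 ⌊10200/687⌋=14 ⌊10591/687⌋=15 ⌊10982/687⌋=15 ⌊11373/687⌋=16
  n=30…39: ⌊11764/687⌋=17 ⌊12155/687⌋=17 ⌊12546/687⌋=18 ⌊12937/687⌋=18 ⌊13328/687⌋=19 ⌊13719/687⌋=19 ⌊14110/687⌋=20 ⌊14501/687⌋=21 ⌊14892/687⌋=21 ⌊15283/687⌋=22
  n=40…49: ⌊15674/687⌋=22 ⌊16065/687⌋=23 ⌊16456/687⌋=23 ⌊16847/687⌋=24 ⌊17238/687⌋=25 ⌊17629/687⌋=25 ⌊18020/687⌋=26 ⌊18411/687⌋=26 ⌊18802/687⌋=27 ⌊19193/687⌋=27
  n=50…59: ⌊19584/687⌋=28 ⌊19975/687⌋=29 ⌊20366/687⌋=29 ⌊20757/687⌋=30 ⌊21148/687⌋=30 ⌊21539/687⌋=31 ⌊21930/687⌋=31 ⌊22321/687⌋=32 ⌊22712/687⌋=33 ⌊23103/687⌋=33
  n=60…69: ⌊23494/687⌋=34 ⌊23885/687⌋=34 ⌊24276/687⌋=35 ⌊24667/687⌋=35 ⌊25058/687⌋=36 ⌊25449/687⌋=37 ⌊25840/687⌋=37 ⌊26231/687⌋=38 ⌊26622/687⌋=38 ⌊27013/687⌋=39
  n=70: ⌊27404/687⌋=39
s_n = t_(n+1) − t_n for n = 0 … 69 gives
prefix = 0101011010101101010110101010110101011010101101010110101011010101101010
slide a length-6 window over [0..5] … [64..69] (65 windows); first occurrence of each distinct factor:
  [  0..  5] 010101
  [  1..  6] 101011
  [  2..  7] 010110
  [  3..  8] 101101
  [  4..  9] 011010
  [  5.. 10] 110101
  [  6.. 11] 101010
  (the other 58 windows repeat one of these)
distinct factors: {010101, 010110, 011010, 101010, 101011, 101101, 110101}
count = 7  (Sturmian bound for length 6 is 7)


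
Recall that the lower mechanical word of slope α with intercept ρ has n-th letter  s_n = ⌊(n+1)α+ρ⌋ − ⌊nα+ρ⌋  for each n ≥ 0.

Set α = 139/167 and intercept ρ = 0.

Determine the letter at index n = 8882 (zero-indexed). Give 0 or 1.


1

(n+1)α + ρ = (8883·139) / 167 = 1234737/167
nα + ρ     = (8882·139) / 167 = 1234598/167
⌊1234737/167⌋ = 7393,  ⌊1234598/167⌋ = 7392
s_{8882} = 7393 − 7392 = 1


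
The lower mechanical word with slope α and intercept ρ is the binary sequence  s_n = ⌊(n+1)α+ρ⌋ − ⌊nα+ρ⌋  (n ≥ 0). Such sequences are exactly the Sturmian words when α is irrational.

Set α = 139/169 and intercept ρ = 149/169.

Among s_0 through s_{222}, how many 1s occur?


#1s = Σ_{n=0}^{222} s_n = Σ_{n=0}^{222} (⌊(n+1)α+ρ⌋ − ⌊nα+ρ⌋)
the sum telescopes: every ⌊nα+ρ⌋ with 0 < n < 223 appears once with + and once with −, leaving ⌊223α+ρ⌋ − ⌊0·α+ρ⌋
223α + ρ = (223·139 + 149) / 169 = 31146/169
ρ = 149/169
⌊31146/169⌋ = 184,  ⌊149/169⌋ = 0
#1s = 184 − 0 = 184

184


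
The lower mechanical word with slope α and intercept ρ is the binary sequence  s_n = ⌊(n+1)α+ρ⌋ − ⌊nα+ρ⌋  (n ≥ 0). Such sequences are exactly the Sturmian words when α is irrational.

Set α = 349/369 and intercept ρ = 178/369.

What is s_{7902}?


(n+1)α + ρ = (7903·349 + 178) / 369 = 2758325/369
nα + ρ     = (7902·349 + 178) / 369 = 2757976/369
⌊2758325/369⌋ = 7475,  ⌊2757976/369⌋ = 7474
s_{7902} = 7475 − 7474 = 1

1


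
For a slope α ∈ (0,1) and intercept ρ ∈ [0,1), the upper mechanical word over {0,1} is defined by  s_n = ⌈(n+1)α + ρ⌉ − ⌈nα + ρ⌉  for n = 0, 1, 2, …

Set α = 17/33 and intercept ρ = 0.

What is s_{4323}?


1

(n+1)α + ρ = (4324·17) / 33 = 73508/33
nα + ρ     = (4323·17) / 33 = 73491/33
⌈73508/33⌉ = 2228,  ⌈73491/33⌉ = 2227
s_{4323} = 2228 − 2227 = 1


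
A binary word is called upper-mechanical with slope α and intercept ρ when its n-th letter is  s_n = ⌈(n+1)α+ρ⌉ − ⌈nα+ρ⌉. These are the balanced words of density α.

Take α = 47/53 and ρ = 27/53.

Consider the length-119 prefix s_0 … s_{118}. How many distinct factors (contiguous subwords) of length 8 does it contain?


9

t_n = ⌈(n·47+27)/53⌉ for n = 0 … 119:
  n=0…9: ⌈27/53⌉=1 ⌈74/53⌉=2 ⌈121/53⌉=3 ⌈168/53⌉=4 ⌈215/53⌉=5 ⌈262/53⌉=5 ⌈309/53⌉=6 ⌈356/53⌉=7 ⌈403/53⌉=8 ⌈450/53⌉=9
  n=10…19: ⌈497/53⌉=10 ⌈544/53⌉=11 ⌈591/53⌉=12 ⌈638/53⌉=13 ⌈685/53⌉=13 ⌈732/53⌉=14 ⌈779/53⌉=15 ⌈826/53⌉=16 ⌈873/53⌉=17 ⌈920/53⌉=18
  n=20…29: ⌈967/53⌉=19 ⌈1014/53⌉=20 ⌈1061/53⌉=21 ⌈1108/53⌉=21 ⌈1155/53⌉=22 ⌈1202/53⌉=23 ⌈1249/53⌉=24 ⌈1296/53⌉=25 ⌈1343/53⌉=26 ⌈1390/53⌉=27
  n=30…39: ⌈1437/53⌉=28 ⌈1484/53⌉=28 ⌈1531/53⌉=29 ⌈1578/53⌉=30 ⌈1625/53⌉=31 ⌈1672/53⌉=32 ⌈1719/53⌉=33 ⌈1766/53⌉=34 ⌈1813/53⌉=35 ⌈1860/53⌉=36
  n=40…49: ⌈1907/53⌉=36 ⌈1954/53⌉=37 ⌈2001/53⌉=38 ⌈2048/53⌉=39 ⌈2095/53⌉=40 ⌈2142/53⌉=41 ⌈2189/53⌉=42 ⌈2236/53⌉=43 ⌈2283/53⌉=44 ⌈2330/53⌉=44
  n=50…59: ⌈2377/53⌉=45 ⌈2424/53⌉=46 ⌈2471/53⌉=47 ⌈2518/53⌉=48 ⌈2565/53⌉=49 ⌈2612/53⌉=50 ⌈2659/53⌉=51 ⌈2706/53⌉=52 ⌈2753/53⌉=52 ⌈2800/53⌉=53
  n=60…69: ⌈2847/53⌉=54 ⌈2894/53⌉=55 ⌈2941/53⌉=56 ⌈2988/53⌉=57 ⌈3035/53⌉=58 ⌈3082/53⌉=59 ⌈3129/53⌉=60 ⌈3176/53⌉=60 ⌈3223/53⌉=61 ⌈3270/53⌉=62
  n=70…79: ⌈3317/53⌉=63 ⌈3364/53⌉=64 ⌈3411/53⌉=65 ⌈3458/53⌉=66 ⌈3505/53⌉=67 ⌈3552/53⌉=68 ⌈3599/53⌉=68 ⌈3646/53⌉=69 ⌈3693/53⌉=70 ⌈3740/53⌉=71
  n=80…89: ⌈3787/53⌉=72 ⌈3834/53⌉=73 ⌈3881/53⌉=74 ⌈3928/53⌉=75 ⌈3975/53⌉=75 ⌈4022/53⌉=76 ⌈4069/53⌉=77 ⌈4116/53⌉=78 ⌈4163/53⌉=79 ⌈4210/53⌉=80
  n=90…99: ⌈4257/53⌉=81 ⌈4304/53⌉=82 ⌈4351/53⌉=83 ⌈4398/53⌉=83 ⌈4445/53⌉=84 ⌈4492/53⌉=85 ⌈4539/53⌉=86 ⌈4586/53⌉=87 ⌈4633/53⌉=88 ⌈4680/53⌉=89
  n=100…109: ⌈4727/53⌉=90 ⌈4774/53⌉=91 ⌈4821/53⌉=91 ⌈4868/53⌉=92 ⌈4915/53⌉=93 ⌈4962/53⌉=94 ⌈5009/53⌉=95 ⌈5056/53⌉=96 ⌈5103/53⌉=97 ⌈5150/53⌉=98
  n=110…119: ⌈5197/53⌉=99 ⌈5244/53⌉=99 ⌈5291/53⌉=100 ⌈5338/53⌉=101 ⌈5385/53⌉=102 ⌈5432/53⌉=103 ⌈5479/53⌉=104 ⌈5526/53⌉=105 ⌈5573/53⌉=106 ⌈5620/53⌉=107
s_n = t_(n+1) − t_n for n = 0 … 118 gives
prefix = 11110111111110111111110111111101111111101111111101111111101111111101111111101111111011111111011111111011111111011111111
slide a length-8 window over [0..7] … [111..118] (112 windows); first occurrence of each distinct factor:
  [  0..  7] 11110111
  [  1..  8] 11101111
  [  2..  9] 11011111
  [  3.. 10] 10111111
  [  4.. 11] 01111111
  [  5.. 12] 11111111
  [  6.. 13] 11111110
  [  7.. 14] 11111101
  [  8.. 15] 11111011
  (the other 103 windows repeat one of these)
distinct factors: {01111111, 10111111, 11011111, 11101111, 11110111, 11111011, 11111101, 11111110, 11111111}
count = 9  (Sturmian bound for length 8 is 9)


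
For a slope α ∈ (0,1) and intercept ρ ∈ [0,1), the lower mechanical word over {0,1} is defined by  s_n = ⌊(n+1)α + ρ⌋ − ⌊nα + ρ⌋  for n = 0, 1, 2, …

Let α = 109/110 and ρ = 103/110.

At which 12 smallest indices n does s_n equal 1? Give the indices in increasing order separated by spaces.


0 1 2 3 4 5 6 7 8 9 10 11

n=0: ⌊212/110⌋−⌊103/110⌋ = 1−0 = 1  ← one
n=1: ⌊321/110⌋−⌊212/110⌋ = 2−1 = 1  ← one
n=2: ⌊430/110⌋−⌊321/110⌋ = 3−2 = 1  ← one
n=3: ⌊539/110⌋−⌊430/110⌋ = 4−3 = 1  ← one
n=4: ⌊648/110⌋−⌊539/110⌋ = 5−4 = 1  ← one
n=5: ⌊757/110⌋−⌊648/110⌋ = 6−5 = 1  ← one
n=6: ⌊866/110⌋−⌊757/110⌋ = 7−6 = 1  ← one
n=7: ⌊975/110⌋−⌊866/110⌋ = 8−7 = 1  ← one
n=8: ⌊1084/110⌋−⌊975/110⌋ = 9−8 = 1  ← one
n=9: ⌊1193/110⌋−⌊1084/110⌋ = 10−9 = 1  ← one
n=10: ⌊1302/110⌋−⌊1193/110⌋ = 11−10 = 1  ← one
n=11: ⌊1411/110⌋−⌊1302/110⌋ = 12−11 = 1  ← one
positions of the first 12 ones: 0 1 2 3 4 5 6 7 8 9 10 11


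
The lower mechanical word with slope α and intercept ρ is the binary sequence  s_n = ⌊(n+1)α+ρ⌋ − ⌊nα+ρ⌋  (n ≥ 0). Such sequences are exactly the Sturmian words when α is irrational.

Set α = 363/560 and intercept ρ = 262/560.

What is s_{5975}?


1

(n+1)α + ρ = (5976·363 + 262) / 560 = 2169550/560
nα + ρ     = (5975·363 + 262) / 560 = 2169187/560
⌊2169550/560⌋ = 3874,  ⌊2169187/560⌋ = 3873
s_{5975} = 3874 − 3873 = 1


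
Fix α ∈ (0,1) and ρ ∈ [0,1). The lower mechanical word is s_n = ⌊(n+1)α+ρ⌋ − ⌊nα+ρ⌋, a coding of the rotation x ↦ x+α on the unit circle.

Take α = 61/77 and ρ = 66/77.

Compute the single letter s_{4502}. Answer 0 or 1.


1

(n+1)α + ρ = (4503·61 + 66) / 77 = 274749/77
nα + ρ     = (4502·61 + 66) / 77 = 274688/77
⌊274749/77⌋ = 3568,  ⌊274688/77⌋ = 3567
s_{4502} = 3568 − 3567 = 1


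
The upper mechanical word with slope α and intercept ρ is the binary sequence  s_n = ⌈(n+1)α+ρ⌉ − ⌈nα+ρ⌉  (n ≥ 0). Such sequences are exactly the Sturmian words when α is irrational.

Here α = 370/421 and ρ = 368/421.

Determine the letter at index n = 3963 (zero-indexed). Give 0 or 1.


1

(n+1)α + ρ = (3964·370 + 368) / 421 = 1467048/421
nα + ρ     = (3963·370 + 368) / 421 = 1466678/421
⌈1467048/421⌉ = 3485,  ⌈1466678/421⌉ = 3484
s_{3963} = 3485 − 3484 = 1


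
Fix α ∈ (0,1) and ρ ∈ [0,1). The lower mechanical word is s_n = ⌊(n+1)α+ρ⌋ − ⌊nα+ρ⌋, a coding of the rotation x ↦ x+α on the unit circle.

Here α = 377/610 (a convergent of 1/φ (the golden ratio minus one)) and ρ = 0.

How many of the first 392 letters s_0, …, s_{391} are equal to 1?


#1s = Σ_{n=0}^{391} s_n = Σ_{n=0}^{391} (⌊(n+1)α+ρ⌋ − ⌊nα+ρ⌋)
the sum telescopes: every ⌊nα+ρ⌋ with 0 < n < 392 appears once with + and once with −, leaving ⌊392α+ρ⌋ − ⌊0·α+ρ⌋
392α + ρ = (392·377) / 610 = 147784/610
ρ = 0/610
⌊147784/610⌋ = 242,  ⌊0/610⌋ = 0
#1s = 242 − 0 = 242

242


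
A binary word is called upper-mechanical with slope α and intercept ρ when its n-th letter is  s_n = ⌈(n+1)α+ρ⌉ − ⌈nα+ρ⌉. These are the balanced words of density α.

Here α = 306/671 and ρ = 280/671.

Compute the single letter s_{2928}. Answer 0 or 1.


1

(n+1)α + ρ = (2929·306 + 280) / 671 = 896554/671
nα + ρ     = (2928·306 + 280) / 671 = 896248/671
⌈896554/671⌉ = 1337,  ⌈896248/671⌉ = 1336
s_{2928} = 1337 − 1336 = 1


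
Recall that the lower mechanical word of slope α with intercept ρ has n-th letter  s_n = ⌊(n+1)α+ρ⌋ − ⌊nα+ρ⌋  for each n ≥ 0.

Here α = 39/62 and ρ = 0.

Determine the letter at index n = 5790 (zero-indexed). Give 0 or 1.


(n+1)α + ρ = (5791·39) / 62 = 225849/62
nα + ρ     = (5790·39) / 62 = 225810/62
⌊225849/62⌋ = 3642,  ⌊225810/62⌋ = 3642
s_{5790} = 3642 − 3642 = 0

0


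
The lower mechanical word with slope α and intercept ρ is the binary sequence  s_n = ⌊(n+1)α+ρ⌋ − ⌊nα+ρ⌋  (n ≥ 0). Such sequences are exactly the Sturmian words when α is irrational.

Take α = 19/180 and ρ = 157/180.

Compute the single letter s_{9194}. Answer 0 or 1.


(n+1)α + ρ = (9195·19 + 157) / 180 = 174862/180
nα + ρ     = (9194·19 + 157) / 180 = 174843/180
⌊174862/180⌋ = 971,  ⌊174843/180⌋ = 971
s_{9194} = 971 − 971 = 0

0


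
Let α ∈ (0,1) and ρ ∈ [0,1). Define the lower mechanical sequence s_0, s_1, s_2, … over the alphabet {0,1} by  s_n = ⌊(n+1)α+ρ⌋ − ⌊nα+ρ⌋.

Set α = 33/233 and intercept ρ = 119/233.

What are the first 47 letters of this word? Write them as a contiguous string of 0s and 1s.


00010000001000000100000010000001000000100000010

n=0: ⌊(1·33+119)/233⌋ − ⌊(0·33+119)/233⌋ = ⌊152/233⌋ − ⌊119/233⌋ = 0 − 0 = 0
n=1: ⌊(2·33+119)/233⌋ − ⌊(1·33+119)/233⌋ = ⌊185/233⌋ − ⌊152/233⌋ = 0 − 0 = 0
n=2: ⌊(3·33+119)/233⌋ − ⌊(2·33+119)/233⌋ = ⌊218/233⌋ − ⌊185/233⌋ = 0 − 0 = 0
n=3: ⌊(4·33+119)/233⌋ − ⌊(3·33+119)/233⌋ = ⌊251/233⌋ − ⌊218/233⌋ = 1 − 0 = 1
n=4: ⌊(5·33+119)/233⌋ − ⌊(4·33+119)/233⌋ = ⌊284/233⌋ − ⌊251/233⌋ = 1 − 1 = 0
n=5: ⌊(6·33+119)/233⌋ − ⌊(5·33+119)/233⌋ = ⌊317/233⌋ − ⌊284/233⌋ = 1 − 1 = 0
n=6: ⌊(7·33+119)/233⌋ − ⌊(6·33+119)/233⌋ = ⌊350/233⌋ − ⌊317/233⌋ = 1 − 1 = 0
n=7: ⌊(8·33+119)/233⌋ − ⌊(7·33+119)/233⌋ = ⌊383/233⌋ − ⌊350/233⌋ = 1 − 1 = 0
n=8: ⌊(9·33+119)/233⌋ − ⌊(8·33+119)/233⌋ = ⌊416/233⌋ − ⌊383/233⌋ = 1 − 1 = 0
n=9: ⌊(10·33+119)/233⌋ − ⌊(9·33+119)/233⌋ = ⌊449/233⌋ − ⌊416/233⌋ = 1 − 1 = 0
n=10: ⌊(11·33+119)/233⌋ − ⌊(10·33+119)/233⌋ = ⌊482/233⌋ − ⌊449/233⌋ = 2 − 1 = 1
n=11: ⌊(12·33+119)/233⌋ − ⌊(11·33+119)/233⌋ = ⌊515/233⌋ − ⌊482/233⌋ = 2 − 2 = 0
n=12: ⌊(13·33+119)/233⌋ − ⌊(12·33+119)/233⌋ = ⌊548/233⌋ − ⌊515/233⌋ = 2 − 2 = 0
n=13: ⌊(14·33+119)/233⌋ − ⌊(13·33+119)/233⌋ = ⌊581/233⌋ − ⌊548/233⌋ = 2 − 2 = 0
n=14: ⌊(15·33+119)/233⌋ − ⌊(14·33+119)/233⌋ = ⌊614/233⌋ − ⌊581/233⌋ = 2 − 2 = 0
n=15: ⌊(16·33+119)/233⌋ − ⌊(15·33+119)/233⌋ = ⌊647/233⌋ − ⌊614/233⌋ = 2 − 2 = 0
n=16: ⌊(17·33+119)/233⌋ − ⌊(16·33+119)/233⌋ = ⌊680/233⌋ − ⌊647/233⌋ = 2 − 2 = 0
n=17: ⌊(18·33+119)/233⌋ − ⌊(17·33+119)/233⌋ = ⌊713/233⌋ − ⌊680/233⌋ = 3 − 2 = 1
n=18: ⌊(19·33+119)/233⌋ − ⌊(18·33+119)/233⌋ = ⌊746/233⌋ − ⌊713/233⌋ = 3 − 3 = 0
n=19: ⌊(20·33+119)/233⌋ − ⌊(19·33+119)/233⌋ = ⌊779/233⌋ − ⌊746/233⌋ = 3 − 3 = 0
n=20: ⌊(21·33+119)/233⌋ − ⌊(20·33+119)/233⌋ = ⌊812/233⌋ − ⌊779/233⌋ = 3 − 3 = 0
n=21: ⌊(22·33+119)/233⌋ − ⌊(21·33+119)/233⌋ = ⌊845/233⌋ − ⌊812/233⌋ = 3 − 3 = 0
n=22: ⌊(23·33+119)/233⌋ − ⌊(22·33+119)/233⌋ = ⌊878/233⌋ − ⌊845/233⌋ = 3 − 3 = 0
n=23: ⌊(24·33+119)/233⌋ − ⌊(23·33+119)/233⌋ = ⌊911/233⌋ − ⌊878/233⌋ = 3 − 3 = 0
n=24: ⌊(25·33+119)/233⌋ − ⌊(24·33+119)/233⌋ = ⌊944/233⌋ − ⌊911/233⌋ = 4 − 3 = 1
n=25: ⌊(26·33+119)/233⌋ − ⌊(25·33+119)/233⌋ = ⌊977/233⌋ − ⌊944/233⌋ = 4 − 4 = 0
n=26: ⌊(27·33+119)/233⌋ − ⌊(26·33+119)/233⌋ = ⌊1010/233⌋ − ⌊977/233⌋ = 4 − 4 = 0
n=27: ⌊(28·33+119)/233⌋ − ⌊(27·33+119)/233⌋ = ⌊1043/233⌋ − ⌊1010/233⌋ = 4 − 4 = 0
n=28: ⌊(29·33+119)/233⌋ − ⌊(28·33+119)/233⌋ = ⌊1076/233⌋ − ⌊1043/233⌋ = 4 − 4 = 0
n=29: ⌊(30·33+119)/233⌋ − ⌊(29·33+119)/233⌋ = ⌊1109/233⌋ − ⌊1076/233⌋ = 4 − 4 = 0
n=30: ⌊(31·33+119)/233⌋ − ⌊(30·33+119)/233⌋ = ⌊1142/233⌋ − ⌊1109/233⌋ = 4 − 4 = 0
n=31: ⌊(32·33+119)/233⌋ − ⌊(31·33+119)/233⌋ = ⌊1175/233⌋ − ⌊1142/233⌋ = 5 − 4 = 1
n=32: ⌊(33·33+119)/233⌋ − ⌊(32·33+119)/233⌋ = ⌊1208/233⌋ − ⌊1175/233⌋ = 5 − 5 = 0
n=33: ⌊(34·33+119)/233⌋ − ⌊(33·33+119)/233⌋ = ⌊1241/233⌋ − ⌊1208/233⌋ = 5 − 5 = 0
n=34: ⌊(35·33+119)/233⌋ − ⌊(34·33+119)/233⌋ = ⌊1274/233⌋ − ⌊1241/233⌋ = 5 − 5 = 0
n=35: ⌊(36·33+119)/233⌋ − ⌊(35·33+119)/233⌋ = ⌊1307/233⌋ − ⌊1274/233⌋ = 5 − 5 = 0
n=36: ⌊(37·33+119)/233⌋ − ⌊(36·33+119)/233⌋ = ⌊1340/233⌋ − ⌊1307/233⌋ = 5 − 5 = 0
n=37: ⌊(38·33+119)/233⌋ − ⌊(37·33+119)/233⌋ = ⌊1373/233⌋ − ⌊1340/233⌋ = 5 − 5 = 0
n=38: ⌊(39·33+119)/233⌋ − ⌊(38·33+119)/233⌋ = ⌊1406/233⌋ − ⌊1373/233⌋ = 6 − 5 = 1
n=39: ⌊(40·33+119)/233⌋ − ⌊(39·33+119)/233⌋ = ⌊1439/233⌋ − ⌊1406/233⌋ = 6 − 6 = 0
n=40: ⌊(41·33+119)/233⌋ − ⌊(40·33+119)/233⌋ = ⌊1472/233⌋ − ⌊1439/233⌋ = 6 − 6 = 0
n=41: ⌊(42·33+119)/233⌋ − ⌊(41·33+119)/233⌋ = ⌊1505/233⌋ − ⌊1472/233⌋ = 6 − 6 = 0
n=42: ⌊(43·33+119)/233⌋ − ⌊(42·33+119)/233⌋ = ⌊1538/233⌋ − ⌊1505/233⌋ = 6 − 6 = 0
n=43: ⌊(44·33+119)/233⌋ − ⌊(43·33+119)/233⌋ = ⌊1571/233⌋ − ⌊1538/233⌋ = 6 − 6 = 0
n=44: ⌊(45·33+119)/233⌋ − ⌊(44·33+119)/233⌋ = ⌊1604/233⌋ − ⌊1571/233⌋ = 6 − 6 = 0
n=45: ⌊(46·33+119)/233⌋ − ⌊(45·33+119)/233⌋ = ⌊1637/233⌋ − ⌊1604/233⌋ = 7 − 6 = 1
n=46: ⌊(47·33+119)/233⌋ − ⌊(46·33+119)/233⌋ = ⌊1670/233⌋ − ⌊1637/233⌋ = 7 − 7 = 0


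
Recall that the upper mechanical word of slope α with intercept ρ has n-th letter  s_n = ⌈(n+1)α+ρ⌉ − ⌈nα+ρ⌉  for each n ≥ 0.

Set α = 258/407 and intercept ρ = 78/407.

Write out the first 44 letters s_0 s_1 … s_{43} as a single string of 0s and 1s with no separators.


01101011011011010110110110101101101101011011

n=0: ⌈(1·258+78)/407⌉ − ⌈(0·258+78)/407⌉ = ⌈336/407⌉ − ⌈78/407⌉ = 1 − 1 = 0
n=1: ⌈(2·258+78)/407⌉ − ⌈(1·258+78)/407⌉ = ⌈594/407⌉ − ⌈336/407⌉ = 2 − 1 = 1
n=2: ⌈(3·258+78)/407⌉ − ⌈(2·258+78)/407⌉ = ⌈852/407⌉ − ⌈594/407⌉ = 3 − 2 = 1
n=3: ⌈(4·258+78)/407⌉ − ⌈(3·258+78)/407⌉ = ⌈1110/407⌉ − ⌈852/407⌉ = 3 − 3 = 0
n=4: ⌈(5·258+78)/407⌉ − ⌈(4·258+78)/407⌉ = ⌈1368/407⌉ − ⌈1110/407⌉ = 4 − 3 = 1
n=5: ⌈(6·258+78)/407⌉ − ⌈(5·258+78)/407⌉ = ⌈1626/407⌉ − ⌈1368/407⌉ = 4 − 4 = 0
n=6: ⌈(7·258+78)/407⌉ − ⌈(6·258+78)/407⌉ = ⌈1884/407⌉ − ⌈1626/407⌉ = 5 − 4 = 1
n=7: ⌈(8·258+78)/407⌉ − ⌈(7·258+78)/407⌉ = ⌈2142/407⌉ − ⌈1884/407⌉ = 6 − 5 = 1
n=8: ⌈(9·258+78)/407⌉ − ⌈(8·258+78)/407⌉ = ⌈2400/407⌉ − ⌈2142/407⌉ = 6 − 6 = 0
n=9: ⌈(10·258+78)/407⌉ − ⌈(9·258+78)/407⌉ = ⌈2658/407⌉ − ⌈2400/407⌉ = 7 − 6 = 1
n=10: ⌈(11·258+78)/407⌉ − ⌈(10·258+78)/407⌉ = ⌈2916/407⌉ − ⌈2658/407⌉ = 8 − 7 = 1
n=11: ⌈(12·258+78)/407⌉ − ⌈(11·258+78)/407⌉ = ⌈3174/407⌉ − ⌈2916/407⌉ = 8 − 8 = 0
n=12: ⌈(13·258+78)/407⌉ − ⌈(12·258+78)/407⌉ = ⌈3432/407⌉ − ⌈3174/407⌉ = 9 − 8 = 1
n=13: ⌈(14·258+78)/407⌉ − ⌈(13·258+78)/407⌉ = ⌈3690/407⌉ − ⌈3432/407⌉ = 10 − 9 = 1
n=14: ⌈(15·258+78)/407⌉ − ⌈(14·258+78)/407⌉ = ⌈3948/407⌉ − ⌈3690/407⌉ = 10 − 10 = 0
n=15: ⌈(16·258+78)/407⌉ − ⌈(15·258+78)/407⌉ = ⌈4206/407⌉ − ⌈3948/407⌉ = 11 − 10 = 1
n=16: ⌈(17·258+78)/407⌉ − ⌈(16·258+78)/407⌉ = ⌈4464/407⌉ − ⌈4206/407⌉ = 11 − 11 = 0
n=17: ⌈(18·258+78)/407⌉ − ⌈(17·258+78)/407⌉ = ⌈4722/407⌉ − ⌈4464/407⌉ = 12 − 11 = 1
n=18: ⌈(19·258+78)/407⌉ − ⌈(18·258+78)/407⌉ = ⌈4980/407⌉ − ⌈4722/407⌉ = 13 − 12 = 1
n=19: ⌈(20·258+78)/407⌉ − ⌈(19·258+78)/407⌉ = ⌈5238/407⌉ − ⌈4980/407⌉ = 13 − 13 = 0
n=20: ⌈(21·258+78)/407⌉ − ⌈(20·258+78)/407⌉ = ⌈5496/407⌉ − ⌈5238/407⌉ = 14 − 13 = 1
n=21: ⌈(22·258+78)/407⌉ − ⌈(21·258+78)/407⌉ = ⌈5754/407⌉ − ⌈5496/407⌉ = 15 − 14 = 1
n=22: ⌈(23·258+78)/407⌉ − ⌈(22·258+78)/407⌉ = ⌈6012/407⌉ − ⌈5754/407⌉ = 15 − 15 = 0
n=23: ⌈(24·258+78)/407⌉ − ⌈(23·258+78)/407⌉ = ⌈6270/407⌉ − ⌈6012/407⌉ = 16 − 15 = 1
n=24: ⌈(25·258+78)/407⌉ − ⌈(24·258+78)/407⌉ = ⌈6528/407⌉ − ⌈6270/407⌉ = 17 − 16 = 1
n=25: ⌈(26·258+78)/407⌉ − ⌈(25·258+78)/407⌉ = ⌈6786/407⌉ − ⌈6528/407⌉ = 17 − 17 = 0
n=26: ⌈(27·258+78)/407⌉ − ⌈(26·258+78)/407⌉ = ⌈7044/407⌉ − ⌈6786/407⌉ = 18 − 17 = 1
n=27: ⌈(28·258+78)/407⌉ − ⌈(27·258+78)/407⌉ = ⌈7302/407⌉ − ⌈7044/407⌉ = 18 − 18 = 0
n=28: ⌈(29·258+78)/407⌉ − ⌈(28·258+78)/407⌉ = ⌈7560/407⌉ − ⌈7302/407⌉ = 19 − 18 = 1
n=29: ⌈(30·258+78)/407⌉ − ⌈(29·258+78)/407⌉ = ⌈7818/407⌉ − ⌈7560/407⌉ = 20 − 19 = 1
n=30: ⌈(31·258+78)/407⌉ − ⌈(30·258+78)/407⌉ = ⌈8076/407⌉ − ⌈7818/407⌉ = 20 − 20 = 0
n=31: ⌈(32·258+78)/407⌉ − ⌈(31·258+78)/407⌉ = ⌈8334/407⌉ − ⌈8076/407⌉ = 21 − 20 = 1
n=32: ⌈(33·258+78)/407⌉ − ⌈(32·258+78)/407⌉ = ⌈8592/407⌉ − ⌈8334/407⌉ = 22 − 21 = 1
n=33: ⌈(34·258+78)/407⌉ − ⌈(33·258+78)/407⌉ = ⌈8850/407⌉ − ⌈8592/407⌉ = 22 − 22 = 0
n=34: ⌈(35·258+78)/407⌉ − ⌈(34·258+78)/407⌉ = ⌈9108/407⌉ − ⌈8850/407⌉ = 23 − 22 = 1
n=35: ⌈(36·258+78)/407⌉ − ⌈(35·258+78)/407⌉ = ⌈9366/407⌉ − ⌈9108/407⌉ = 24 − 23 = 1
n=36: ⌈(37·258+78)/407⌉ − ⌈(36·258+78)/407⌉ = ⌈9624/407⌉ − ⌈9366/407⌉ = 24 − 24 = 0
n=37: ⌈(38·258+78)/407⌉ − ⌈(37·258+78)/407⌉ = ⌈9882/407⌉ − ⌈9624/407⌉ = 25 − 24 = 1
n=38: ⌈(39·258+78)/407⌉ − ⌈(38·258+78)/407⌉ = ⌈10140/407⌉ − ⌈9882/407⌉ = 25 − 25 = 0
n=39: ⌈(40·258+78)/407⌉ − ⌈(39·258+78)/407⌉ = ⌈10398/407⌉ − ⌈10140/407⌉ = 26 − 25 = 1
n=40: ⌈(41·258+78)/407⌉ − ⌈(40·258+78)/407⌉ = ⌈10656/407⌉ − ⌈10398/407⌉ = 27 − 26 = 1
n=41: ⌈(42·258+78)/407⌉ − ⌈(41·258+78)/407⌉ = ⌈10914/407⌉ − ⌈10656/407⌉ = 27 − 27 = 0
n=42: ⌈(43·258+78)/407⌉ − ⌈(42·258+78)/407⌉ = ⌈11172/407⌉ − ⌈10914/407⌉ = 28 − 27 = 1
n=43: ⌈(44·258+78)/407⌉ − ⌈(43·258+78)/407⌉ = ⌈11430/407⌉ − ⌈11172/407⌉ = 29 − 28 = 1


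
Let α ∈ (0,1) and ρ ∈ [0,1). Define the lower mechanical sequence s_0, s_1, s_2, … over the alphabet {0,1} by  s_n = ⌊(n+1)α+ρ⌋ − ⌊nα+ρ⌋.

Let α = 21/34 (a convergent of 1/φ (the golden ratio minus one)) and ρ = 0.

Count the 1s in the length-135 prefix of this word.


83

#1s = Σ_{n=0}^{134} s_n = Σ_{n=0}^{134} (⌊(n+1)α+ρ⌋ − ⌊nα+ρ⌋)
the sum telescopes: every ⌊nα+ρ⌋ with 0 < n < 135 appears once with + and once with −, leaving ⌊135α+ρ⌋ − ⌊0·α+ρ⌋
135α + ρ = (135·21) / 34 = 2835/34
ρ = 0/34
⌊2835/34⌋ = 83,  ⌊0/34⌋ = 0
#1s = 83 − 0 = 83


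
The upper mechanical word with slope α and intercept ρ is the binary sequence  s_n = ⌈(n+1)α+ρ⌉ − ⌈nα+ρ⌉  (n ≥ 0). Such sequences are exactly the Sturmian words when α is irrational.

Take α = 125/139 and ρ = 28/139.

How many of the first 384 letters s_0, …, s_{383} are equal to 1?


345

#1s = Σ_{n=0}^{383} s_n = Σ_{n=0}^{383} (⌈(n+1)α+ρ⌉ − ⌈nα+ρ⌉)
the sum telescopes: every ⌈nα+ρ⌉ with 0 < n < 384 appears once with + and once with −, leaving ⌈384α+ρ⌉ − ⌈0·α+ρ⌉
384α + ρ = (384·125 + 28) / 139 = 48028/139
ρ = 28/139
⌈48028/139⌉ = 346,  ⌈28/139⌉ = 1
#1s = 346 − 1 = 345


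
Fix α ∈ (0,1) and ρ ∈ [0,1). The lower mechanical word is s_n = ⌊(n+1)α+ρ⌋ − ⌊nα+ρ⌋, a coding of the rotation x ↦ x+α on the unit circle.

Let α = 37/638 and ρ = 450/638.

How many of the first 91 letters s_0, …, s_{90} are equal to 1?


#1s = Σ_{n=0}^{90} s_n = Σ_{n=0}^{90} (⌊(n+1)α+ρ⌋ − ⌊nα+ρ⌋)
the sum telescopes: every ⌊nα+ρ⌋ with 0 < n < 91 appears once with + and once with −, leaving ⌊91α+ρ⌋ − ⌊0·α+ρ⌋
91α + ρ = (91·37 + 450) / 638 = 3817/638
ρ = 450/638
⌊3817/638⌋ = 5,  ⌊450/638⌋ = 0
#1s = 5 − 0 = 5

5


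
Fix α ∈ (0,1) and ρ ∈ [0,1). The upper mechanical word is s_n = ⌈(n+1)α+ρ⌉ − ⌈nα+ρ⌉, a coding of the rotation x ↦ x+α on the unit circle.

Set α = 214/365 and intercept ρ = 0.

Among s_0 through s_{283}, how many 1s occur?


#1s = Σ_{n=0}^{283} s_n = Σ_{n=0}^{283} (⌈(n+1)α+ρ⌉ − ⌈nα+ρ⌉)
the sum telescopes: every ⌈nα+ρ⌉ with 0 < n < 284 appears once with + and once with −, leaving ⌈284α+ρ⌉ − ⌈0·α+ρ⌉
284α + ρ = (284·214) / 365 = 60776/365
ρ = 0/365
⌈60776/365⌉ = 167,  ⌈0/365⌉ = 0
#1s = 167 − 0 = 167

167


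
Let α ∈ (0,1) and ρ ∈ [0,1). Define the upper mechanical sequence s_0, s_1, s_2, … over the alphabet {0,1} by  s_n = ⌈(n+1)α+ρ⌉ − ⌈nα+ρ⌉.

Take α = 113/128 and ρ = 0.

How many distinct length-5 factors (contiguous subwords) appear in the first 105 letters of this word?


6

t_n = ⌈(n·113)/128⌉ for n = 0 … 105:
  n=0…9: ⌈0/128⌉=0 ⌈113/128⌉=1 ⌈226/128⌉=2 ⌈339/128⌉=3 ⌈452/128⌉=4 ⌈565/128⌉=5 ⌈678/128⌉=6 ⌈791/128⌉=7 ⌈904/128⌉=8 ⌈1017/128⌉=8
  n=10…19: ⌈1130/128⌉=9 ⌈1243/128⌉=10 ⌈1356/128⌉=11 ⌈1469/128⌉=12 ⌈1582/128⌉=13 ⌈1695/128⌉=14 ⌈1808/128⌉=15 ⌈1921/128⌉=16 ⌈2034/128⌉=16 ⌈2147/128⌉=17
  n=20…29: ⌈2260/128⌉=18 ⌈2373/128⌉=19 ⌈2486/128⌉=20 ⌈2599/128⌉=21 ⌈2712/128⌉=22 ⌈2825/128⌉=23 ⌈2938/128⌉=23 ⌈3051/128⌉=24 ⌈3164/128⌉=25 ⌈3277/128⌉=26
  n=30…39: ⌈3390/128⌉=27 ⌈3503/128⌉=28 ⌈3616/128⌉=29 ⌈3729/128⌉=30 ⌈3842/128⌉=31 ⌈3955/128⌉=31 ⌈4068/128⌉=32 ⌈4181/128⌉=33 ⌈4294/128⌉=34 ⌈4407/128⌉=35
  n=40…49: ⌈4520/128⌉=36 ⌈4633/128⌉=37 ⌈4746/128⌉=38 ⌈4859/128⌉=38 ⌈4972/128⌉=39 ⌈5085/128⌉=40 ⌈5198/128⌉=41 ⌈5311/128⌉=42 ⌈5424/128⌉=43 ⌈5537/128⌉=44
  n=50…59: ⌈5650/128⌉=45 ⌈5763/128⌉=46 ⌈5876/128⌉=46 ⌈5989/128⌉=47 ⌈6102/128⌉=48 ⌈6215/128⌉=49 ⌈6328/128⌉=50 ⌈6441/128⌉=51 ⌈6554/128⌉=52 ⌈6667/128⌉=53
  n=60…69: ⌈6780/128⌉=53 ⌈6893/128⌉=54 ⌈7006/128⌉=55 ⌈7119/128⌉=56 ⌈7232/128⌉=57 ⌈7345/128⌉=58 ⌈7458/128⌉=59 ⌈7571/128⌉=60 ⌈7684/128⌉=61 ⌈7797/128⌉=61
  n=70…79: ⌈7910/128⌉=62 ⌈8023/128⌉=63 ⌈8136/128⌉=64 ⌈8249/128⌉=65 ⌈8362/128⌉=66 ⌈8475/128⌉=67 ⌈8588/128⌉=68 ⌈8701/128⌉=68 ⌈8814/128⌉=69 ⌈8927/128⌉=70
  n=80…89: ⌈9040/128⌉=71 ⌈9153/128⌉=72 ⌈9266/128⌉=73 ⌈9379/128⌉=74 ⌈9492/128⌉=75 ⌈9605/128⌉=76 ⌈9718/128⌉=76 ⌈9831/128⌉=77 ⌈9944/128⌉=78 ⌈10057/128⌉=79
  n=90…99: ⌈10170/128⌉=80 ⌈10283/128⌉=81 ⌈10396/128⌉=82 ⌈10509/128⌉=83 ⌈10622/128⌉=83 ⌈10735/128⌉=84 ⌈10848/128⌉=85 ⌈10961/128⌉=86 ⌈11074/128⌉=87 ⌈11187/128⌉=88
  n=100…105: ⌈11300/128⌉=89 ⌈11413/128⌉=90 ⌈11526/128⌉=91 ⌈11639/128⌉=91 ⌈11752/128⌉=92 ⌈11865/128⌉=93
s_n = t_(n+1) − t_n for n = 0 … 104 gives
prefix = 111111110111111110111111101111111101111111011111111011111110111111110111111101111111101111111011111111011
slide a length-5 window over [0..4] … [100..104] (101 windows); first occurrence of each distinct factor:
  [  0..  4] 11111
  [  4..  8] 11110
  [  5..  9] 11101
  [  6.. 10] 11011
  [  7.. 11] 10111
  [  8.. 12] 01111
  (the other 95 windows repeat one of these)
distinct factors: {01111, 10111, 11011, 11101, 11110, 11111}
count = 6  (Sturmian bound for length 5 is 6)
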